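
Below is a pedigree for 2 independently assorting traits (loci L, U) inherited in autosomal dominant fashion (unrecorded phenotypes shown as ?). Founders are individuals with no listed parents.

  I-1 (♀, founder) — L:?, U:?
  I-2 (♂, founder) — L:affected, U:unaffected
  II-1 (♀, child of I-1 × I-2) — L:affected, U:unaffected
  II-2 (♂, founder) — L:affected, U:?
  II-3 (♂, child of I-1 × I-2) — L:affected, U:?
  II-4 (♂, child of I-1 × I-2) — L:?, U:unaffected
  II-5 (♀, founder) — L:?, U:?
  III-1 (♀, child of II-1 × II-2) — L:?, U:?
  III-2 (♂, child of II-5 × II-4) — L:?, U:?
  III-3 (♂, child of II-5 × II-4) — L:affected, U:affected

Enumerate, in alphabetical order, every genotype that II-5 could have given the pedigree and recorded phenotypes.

II-5 ∈ {LL UU, LL Uu, Ll UU, Ll Uu, ll UU, ll Uu}

L/I-1 ? ·: ll|Ll|LL
L/I-2 aff ·: Ll|LL
L/II-1 aff I-1×I-2: Ll|LL
L/II-2 aff ·: Ll|LL
L/II-3 aff I-1×I-2: Ll|LL
L/II-4 ? I-1×I-2: ll|Ll|LL
L/II-5 ? ·: ll|Ll|LL
L/III-1 ? II-1×II-2: ll|Ll|LL
L/III-2 ? II-5×II-4: ll|Ll|LL
L/III-3 aff II-5×II-4: Ll|LL
⇒ L over [I-1,I-2,II-1,II-2,II-3,II-4,II-5,III-1,III-2,III-3]: 1065 consistent
U/I-1 ? ·: uu|Uu
U/I-2 un ·: uu
U/II-1 un I-1×I-2: uu
U/II-2 ? ·: uu|Uu|UU
U/II-3 ? I-1×I-2: uu|Uu
U/II-4 un I-1×I-2: uu
U/II-5 ? ·: Uu|UU
U/III-1 ? II-1×II-2: uu|Uu
U/III-2 ? II-5×II-4: uu|Uu
U/III-3 aff II-5×II-4: Uu
⇒ U over [I-1,I-2,II-1,II-2,II-3,II-4,II-5,III-1,III-2,III-3]: 36 consistent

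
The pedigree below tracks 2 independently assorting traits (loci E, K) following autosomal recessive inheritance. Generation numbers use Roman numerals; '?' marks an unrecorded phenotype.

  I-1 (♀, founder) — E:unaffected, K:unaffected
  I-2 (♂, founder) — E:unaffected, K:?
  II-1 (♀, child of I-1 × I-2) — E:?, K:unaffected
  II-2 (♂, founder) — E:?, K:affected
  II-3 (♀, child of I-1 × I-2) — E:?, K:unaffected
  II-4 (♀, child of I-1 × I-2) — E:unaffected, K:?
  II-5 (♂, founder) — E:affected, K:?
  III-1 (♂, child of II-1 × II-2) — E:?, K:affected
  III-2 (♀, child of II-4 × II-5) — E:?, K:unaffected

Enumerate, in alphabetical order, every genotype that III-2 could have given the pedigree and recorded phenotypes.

E/I-1 un ·: EE|Ee
E/I-2 un ·: EE|Ee
E/II-1 ? I-1×I-2: EE|Ee|ee
E/II-2 ? ·: EE|Ee|ee
E/II-3 ? I-1×I-2: EE|Ee|ee
E/II-4 un I-1×I-2: EE|Ee
E/II-5 aff ·: ee
E/III-1 ? II-1×II-2: EE|Ee|ee
E/III-2 ? II-4×II-5: Ee|ee
⇒ E over [I-1,I-2,II-1,II-2,II-3,II-4,II-5,III-1,III-2]: 271 consistent
K/I-1 un ·: KK|Kk
K/I-2 ? ·: KK|Kk|kk
K/II-1 un I-1×I-2: Kk
K/II-2 aff ·: kk
K/II-3 un I-1×I-2: KK|Kk
K/II-4 ? I-1×I-2: KK|Kk|kk
K/II-5 ? ·: KK|Kk|kk
K/III-1 aff II-1×II-2: kk
K/III-2 un II-4×II-5: KK|Kk
⇒ K over [I-1,I-2,II-1,II-2,II-3,II-4,II-5,III-1,III-2]: 70 consistent

III-2 ∈ {Ee KK, Ee Kk, ee KK, ee Kk}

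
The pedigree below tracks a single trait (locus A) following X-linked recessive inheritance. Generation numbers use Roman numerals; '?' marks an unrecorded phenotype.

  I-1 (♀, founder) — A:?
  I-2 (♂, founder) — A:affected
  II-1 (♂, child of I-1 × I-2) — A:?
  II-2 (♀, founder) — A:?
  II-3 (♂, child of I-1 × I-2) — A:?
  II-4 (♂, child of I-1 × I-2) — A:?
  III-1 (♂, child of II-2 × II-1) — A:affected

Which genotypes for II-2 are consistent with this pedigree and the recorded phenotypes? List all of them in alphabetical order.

II-2 ∈ {X^AX^a, X^aX^a}

A/I-1 ? ·: X^AX^A|X^AX^a|X^aX^a
A/I-2 aff ·: X^aY
A/II-1 ? I-1×I-2: X^AY|X^aY
A/II-2 ? ·: X^AX^a|X^aX^a
A/II-3 ? I-1×I-2: X^AY|X^aY
A/II-4 ? I-1×I-2: X^AY|X^aY
A/III-1 aff II-2×II-1: X^aY
⇒ A over [I-1,I-2,II-1,II-2,II-3,II-4,III-1]: 20 consistent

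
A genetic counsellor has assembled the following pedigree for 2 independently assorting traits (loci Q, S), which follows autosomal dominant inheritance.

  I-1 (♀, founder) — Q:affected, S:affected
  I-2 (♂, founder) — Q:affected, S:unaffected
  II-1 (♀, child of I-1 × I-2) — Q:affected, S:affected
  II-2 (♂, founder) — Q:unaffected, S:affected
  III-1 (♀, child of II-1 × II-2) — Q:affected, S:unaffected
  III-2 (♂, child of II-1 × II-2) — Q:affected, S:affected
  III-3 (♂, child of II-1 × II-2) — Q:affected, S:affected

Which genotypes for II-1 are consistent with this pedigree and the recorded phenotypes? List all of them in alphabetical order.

Q/I-1 aff ·: Qq|QQ
Q/I-2 aff ·: Qq|QQ
Q/II-1 aff I-1×I-2: Qq|QQ
Q/II-2 un ·: qq
Q/III-1 aff II-1×II-2: Qq
Q/III-2 aff II-1×II-2: Qq
Q/III-3 aff II-1×II-2: Qq
⇒ Q over [I-1,I-2,II-1,II-2,III-1,III-2,III-3]: 7 consistent
S/I-1 aff ·: Ss|SS
S/I-2 un ·: ss
S/II-1 aff I-1×I-2: Ss
S/II-2 aff ·: Ss
S/III-1 un II-1×II-2: ss
S/III-2 aff II-1×II-2: Ss|SS
S/III-3 aff II-1×II-2: Ss|SS
⇒ S over [I-1,I-2,II-1,II-2,III-1,III-2,III-3]: 8 consistent

II-1 ∈ {QQ Ss, Qq Ss}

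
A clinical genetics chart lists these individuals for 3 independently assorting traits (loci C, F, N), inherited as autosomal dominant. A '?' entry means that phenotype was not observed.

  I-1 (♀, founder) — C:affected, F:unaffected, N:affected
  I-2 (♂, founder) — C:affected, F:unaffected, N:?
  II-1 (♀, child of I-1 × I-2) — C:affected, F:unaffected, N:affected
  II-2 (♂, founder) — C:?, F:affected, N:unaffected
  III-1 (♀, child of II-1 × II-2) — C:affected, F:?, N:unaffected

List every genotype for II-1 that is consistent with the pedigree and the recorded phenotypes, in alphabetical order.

C/I-1 aff ·: Cc|CC
C/I-2 aff ·: Cc|CC
C/II-1 aff I-1×I-2: Cc|CC
C/II-2 ? ·: cc|Cc|CC
C/III-1 aff II-1×II-2: Cc|CC
⇒ C over [I-1,I-2,II-1,II-2,III-1]: 31 consistent
F/I-1 un ·: ff
F/I-2 un ·: ff
F/II-1 un I-1×I-2: ff
F/II-2 aff ·: Ff|FF
F/III-1 ? II-1×II-2: ff|Ff
⇒ F over [I-1,I-2,II-1,II-2,III-1]: 3 consistent
N/I-1 aff ·: Nn|NN
N/I-2 ? ·: nn|Nn|NN
N/II-1 aff I-1×I-2: Nn
N/II-2 un ·: nn
N/III-1 un II-1×II-2: nn
⇒ N over [I-1,I-2,II-1,II-2,III-1]: 5 consistent

II-1 ∈ {CC ff Nn, Cc ff Nn}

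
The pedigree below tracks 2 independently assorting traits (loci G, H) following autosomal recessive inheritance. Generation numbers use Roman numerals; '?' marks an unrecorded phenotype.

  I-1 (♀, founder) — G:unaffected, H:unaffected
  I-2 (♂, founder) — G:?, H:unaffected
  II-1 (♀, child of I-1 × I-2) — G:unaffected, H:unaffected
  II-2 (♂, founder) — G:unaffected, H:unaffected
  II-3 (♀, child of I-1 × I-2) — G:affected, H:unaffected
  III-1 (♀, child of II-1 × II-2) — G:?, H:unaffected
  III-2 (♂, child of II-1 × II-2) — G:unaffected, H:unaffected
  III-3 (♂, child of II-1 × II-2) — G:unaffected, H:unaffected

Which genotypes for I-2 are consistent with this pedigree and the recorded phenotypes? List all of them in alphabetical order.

G/I-1 un ·: Gg
G/I-2 ? ·: Gg|gg
G/II-1 un I-1×I-2: GG|Gg
G/II-2 un ·: GG|Gg
G/II-3 aff I-1×I-2: gg
G/III-1 ? II-1×II-2: GG|Gg|gg
G/III-2 un II-1×II-2: GG|Gg
G/III-3 un II-1×II-2: GG|Gg
⇒ G over [I-1,I-2,II-1,II-2,II-3,III-1,III-2,III-3]: 49 consistent
H/I-1 un ·: HH|Hh
H/I-2 un ·: HH|Hh
H/II-1 un I-1×I-2: HH|Hh
H/II-2 un ·: HH|Hh
H/II-3 un I-1×I-2: HH|Hh
H/III-1 un II-1×II-2: HH|Hh
H/III-2 un II-1×II-2: HH|Hh
H/III-3 un II-1×II-2: HH|Hh
⇒ H over [I-1,I-2,II-1,II-2,II-3,III-1,III-2,III-3]: 159 consistent

I-2 ∈ {Gg HH, Gg Hh, gg HH, gg Hh}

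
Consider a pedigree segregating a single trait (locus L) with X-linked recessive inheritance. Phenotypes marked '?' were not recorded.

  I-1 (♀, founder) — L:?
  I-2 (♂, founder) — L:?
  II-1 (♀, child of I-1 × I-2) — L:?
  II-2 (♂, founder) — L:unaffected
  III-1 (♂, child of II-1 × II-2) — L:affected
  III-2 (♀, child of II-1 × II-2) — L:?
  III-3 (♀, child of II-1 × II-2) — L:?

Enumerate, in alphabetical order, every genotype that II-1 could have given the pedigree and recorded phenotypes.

L/I-1 ? ·: X^LX^L|X^LX^l|X^lX^l
L/I-2 ? ·: X^LY|X^lY
L/II-1 ? I-1×I-2: X^LX^l|X^lX^l
L/II-2 un ·: X^LY
L/III-1 aff II-1×II-2: X^lY
L/III-2 ? II-1×II-2: X^LX^L|X^LX^l
L/III-3 ? II-1×II-2: X^LX^L|X^LX^l
⇒ L over [I-1,I-2,II-1,II-2,III-1,III-2,III-3]: 18 consistent

II-1 ∈ {X^LX^l, X^lX^l}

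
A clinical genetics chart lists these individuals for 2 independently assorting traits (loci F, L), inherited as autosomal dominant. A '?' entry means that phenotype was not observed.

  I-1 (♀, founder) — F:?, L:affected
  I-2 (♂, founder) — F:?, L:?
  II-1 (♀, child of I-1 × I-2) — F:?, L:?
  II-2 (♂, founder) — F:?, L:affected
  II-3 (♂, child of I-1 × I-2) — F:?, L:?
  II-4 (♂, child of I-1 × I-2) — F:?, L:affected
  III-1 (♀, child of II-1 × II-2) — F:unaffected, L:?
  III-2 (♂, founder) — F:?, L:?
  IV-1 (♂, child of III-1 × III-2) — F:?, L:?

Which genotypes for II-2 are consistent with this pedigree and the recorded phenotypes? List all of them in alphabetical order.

F/I-1 ? ·: ff|Ff|FF
F/I-2 ? ·: ff|Ff|FF
F/II-1 ? I-1×I-2: ff|Ff
F/II-2 ? ·: ff|Ff
F/II-3 ? I-1×I-2: ff|Ff|FF
F/II-4 ? I-1×I-2: ff|Ff|FF
F/III-1 un II-1×II-2: ff
F/III-2 ? ·: ff|Ff|FF
F/IV-1 ? III-1×III-2: ff|Ff
⇒ F over [I-1,I-2,II-1,II-2,II-3,II-4,III-1,III-2,IV-1]: 360 consistent
L/I-1 aff ·: Ll|LL
L/I-2 ? ·: ll|Ll|LL
L/II-1 ? I-1×I-2: ll|Ll|LL
L/II-2 aff ·: Ll|LL
L/II-3 ? I-1×I-2: ll|Ll|LL
L/II-4 aff I-1×I-2: Ll|LL
L/III-1 ? II-1×II-2: ll|Ll|LL
L/III-2 ? ·: ll|Ll|LL
L/IV-1 ? III-1×III-2: ll|Ll|LL
⇒ L over [I-1,I-2,II-1,II-2,II-3,II-4,III-1,III-2,IV-1]: 811 consistent

II-2 ∈ {Ff LL, Ff Ll, ff LL, ff Ll}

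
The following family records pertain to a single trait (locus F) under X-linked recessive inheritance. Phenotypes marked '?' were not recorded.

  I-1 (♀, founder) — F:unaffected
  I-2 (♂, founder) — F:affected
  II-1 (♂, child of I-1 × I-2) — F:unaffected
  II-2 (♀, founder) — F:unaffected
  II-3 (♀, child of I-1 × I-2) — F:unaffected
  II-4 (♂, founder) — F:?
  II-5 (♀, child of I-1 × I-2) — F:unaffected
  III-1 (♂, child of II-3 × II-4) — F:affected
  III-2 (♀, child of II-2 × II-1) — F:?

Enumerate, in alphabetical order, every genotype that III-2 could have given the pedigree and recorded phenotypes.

F/I-1 un ·: X^FX^F|X^FX^f
F/I-2 aff ·: X^fY
F/II-1 un I-1×I-2: X^FY
F/II-2 un ·: X^FX^F|X^FX^f
F/II-3 un I-1×I-2: X^FX^f
F/II-4 ? ·: X^FY|X^fY
F/II-5 un I-1×I-2: X^FX^f
F/III-1 aff II-3×II-4: X^fY
F/III-2 ? II-2×II-1: X^FX^F|X^FX^f
⇒ F over [I-1,I-2,II-1,II-2,II-3,II-4,II-5,III-1,III-2]: 12 consistent

III-2 ∈ {X^FX^F, X^FX^f}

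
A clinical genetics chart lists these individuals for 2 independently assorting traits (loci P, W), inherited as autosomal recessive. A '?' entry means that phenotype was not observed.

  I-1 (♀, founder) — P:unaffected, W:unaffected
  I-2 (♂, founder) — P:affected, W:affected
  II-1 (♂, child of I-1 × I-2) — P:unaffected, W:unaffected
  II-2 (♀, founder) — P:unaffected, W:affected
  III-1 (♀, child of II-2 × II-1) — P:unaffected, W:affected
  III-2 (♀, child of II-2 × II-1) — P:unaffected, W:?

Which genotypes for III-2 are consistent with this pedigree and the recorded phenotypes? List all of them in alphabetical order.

P/I-1 un ·: PP|Pp
P/I-2 aff ·: pp
P/II-1 un I-1×I-2: Pp
P/II-2 un ·: PP|Pp
P/III-1 un II-2×II-1: PP|Pp
P/III-2 un II-2×II-1: PP|Pp
⇒ P over [I-1,I-2,II-1,II-2,III-1,III-2]: 16 consistent
W/I-1 un ·: WW|Ww
W/I-2 aff ·: ww
W/II-1 un I-1×I-2: Ww
W/II-2 aff ·: ww
W/III-1 aff II-2×II-1: ww
W/III-2 ? II-2×II-1: Ww|ww
⇒ W over [I-1,I-2,II-1,II-2,III-1,III-2]: 4 consistent

III-2 ∈ {PP Ww, PP ww, Pp Ww, Pp ww}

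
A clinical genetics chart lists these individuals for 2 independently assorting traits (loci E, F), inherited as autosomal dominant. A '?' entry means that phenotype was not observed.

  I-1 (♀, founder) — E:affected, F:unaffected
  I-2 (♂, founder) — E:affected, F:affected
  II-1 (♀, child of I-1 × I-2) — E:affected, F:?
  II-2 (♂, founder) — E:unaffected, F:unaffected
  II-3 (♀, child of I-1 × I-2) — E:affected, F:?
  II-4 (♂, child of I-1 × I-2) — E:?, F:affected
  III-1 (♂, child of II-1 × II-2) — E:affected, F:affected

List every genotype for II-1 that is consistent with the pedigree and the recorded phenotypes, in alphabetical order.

II-1 ∈ {EE Ff, Ee Ff}

E/I-1 aff ·: Ee|EE
E/I-2 aff ·: Ee|EE
E/II-1 aff I-1×I-2: Ee|EE
E/II-2 un ·: ee
E/II-3 aff I-1×I-2: Ee|EE
E/II-4 ? I-1×I-2: ee|Ee|EE
E/III-1 aff II-1×II-2: Ee
⇒ E over [I-1,I-2,II-1,II-2,II-3,II-4,III-1]: 29 consistent
F/I-1 un ·: ff
F/I-2 aff ·: Ff|FF
F/II-1 ? I-1×I-2: Ff
F/II-2 un ·: ff
F/II-3 ? I-1×I-2: ff|Ff
F/II-4 aff I-1×I-2: Ff
F/III-1 aff II-1×II-2: Ff
⇒ F over [I-1,I-2,II-1,II-2,II-3,II-4,III-1]: 3 consistent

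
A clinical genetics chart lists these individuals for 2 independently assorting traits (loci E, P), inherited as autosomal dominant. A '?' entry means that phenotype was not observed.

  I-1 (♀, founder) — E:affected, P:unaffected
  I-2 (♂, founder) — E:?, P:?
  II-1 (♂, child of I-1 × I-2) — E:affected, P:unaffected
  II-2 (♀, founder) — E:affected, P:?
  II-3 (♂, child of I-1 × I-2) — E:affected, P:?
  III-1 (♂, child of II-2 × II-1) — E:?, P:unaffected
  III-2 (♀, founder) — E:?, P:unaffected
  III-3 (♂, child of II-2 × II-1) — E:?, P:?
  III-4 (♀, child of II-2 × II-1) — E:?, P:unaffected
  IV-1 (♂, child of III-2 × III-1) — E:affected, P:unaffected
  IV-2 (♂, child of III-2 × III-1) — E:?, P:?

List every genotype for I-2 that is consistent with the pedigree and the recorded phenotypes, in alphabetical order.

E/I-1 aff ·: Ee|EE
E/I-2 ? ·: ee|Ee|EE
E/II-1 aff I-1×I-2: Ee|EE
E/II-2 aff ·: Ee|EE
E/II-3 aff I-1×I-2: Ee|EE
E/III-1 ? II-2×II-1: ee|Ee|EE
E/III-2 ? ·: ee|Ee|EE
E/III-3 ? II-2×II-1: ee|Ee|EE
E/III-4 ? II-2×II-1: ee|Ee|EE
E/IV-1 aff III-2×III-1: Ee|EE
E/IV-2 ? III-2×III-1: ee|Ee|EE
⇒ E over [I-1,I-2,II-1,II-2,II-3,III-1,III-2,III-3,III-4,IV-1,IV-2]: 2634 consistent
P/I-1 un ·: pp
P/I-2 ? ·: pp|Pp
P/II-1 un I-1×I-2: pp
P/II-2 ? ·: pp|Pp
P/II-3 ? I-1×I-2: pp|Pp
P/III-1 un II-2×II-1: pp
P/III-2 un ·: pp
P/III-3 ? II-2×II-1: pp|Pp
P/III-4 un II-2×II-1: pp
P/IV-1 un III-2×III-1: pp
P/IV-2 ? III-2×III-1: pp
⇒ P over [I-1,I-2,II-1,II-2,II-3,III-1,III-2,III-3,III-4,IV-1,IV-2]: 9 consistent

I-2 ∈ {EE Pp, EE pp, Ee Pp, Ee pp, ee Pp, ee pp}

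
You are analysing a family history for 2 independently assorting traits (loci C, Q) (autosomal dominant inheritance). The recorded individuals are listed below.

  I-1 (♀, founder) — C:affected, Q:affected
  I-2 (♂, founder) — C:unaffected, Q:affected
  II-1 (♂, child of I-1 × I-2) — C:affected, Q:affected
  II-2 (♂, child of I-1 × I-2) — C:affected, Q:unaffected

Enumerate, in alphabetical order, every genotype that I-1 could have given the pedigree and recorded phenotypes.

C/I-1 aff ·: Cc|CC
C/I-2 un ·: cc
C/II-1 aff I-1×I-2: Cc
C/II-2 aff I-1×I-2: Cc
⇒ C over [I-1,I-2,II-1,II-2]: 2 consistent
Q/I-1 aff ·: Qq
Q/I-2 aff ·: Qq
Q/II-1 aff I-1×I-2: Qq|QQ
Q/II-2 un I-1×I-2: qq
⇒ Q over [I-1,I-2,II-1,II-2]: 2 consistent

I-1 ∈ {CC Qq, Cc Qq}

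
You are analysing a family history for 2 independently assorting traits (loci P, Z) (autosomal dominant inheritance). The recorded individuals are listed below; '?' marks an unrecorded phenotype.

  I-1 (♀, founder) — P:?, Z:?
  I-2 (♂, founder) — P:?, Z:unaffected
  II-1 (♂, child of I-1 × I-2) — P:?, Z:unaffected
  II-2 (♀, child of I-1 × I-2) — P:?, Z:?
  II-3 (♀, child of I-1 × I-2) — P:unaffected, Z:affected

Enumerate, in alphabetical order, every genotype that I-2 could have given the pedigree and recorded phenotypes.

I-2 ∈ {Pp zz, pp zz}

P/I-1 ? ·: pp|Pp
P/I-2 ? ·: pp|Pp
P/II-1 ? I-1×I-2: pp|Pp|PP
P/II-2 ? I-1×I-2: pp|Pp|PP
P/II-3 un I-1×I-2: pp
⇒ P over [I-1,I-2,II-1,II-2,II-3]: 18 consistent
Z/I-1 ? ·: Zz
Z/I-2 un ·: zz
Z/II-1 un I-1×I-2: zz
Z/II-2 ? I-1×I-2: zz|Zz
Z/II-3 aff I-1×I-2: Zz
⇒ Z over [I-1,I-2,II-1,II-2,II-3]: 2 consistent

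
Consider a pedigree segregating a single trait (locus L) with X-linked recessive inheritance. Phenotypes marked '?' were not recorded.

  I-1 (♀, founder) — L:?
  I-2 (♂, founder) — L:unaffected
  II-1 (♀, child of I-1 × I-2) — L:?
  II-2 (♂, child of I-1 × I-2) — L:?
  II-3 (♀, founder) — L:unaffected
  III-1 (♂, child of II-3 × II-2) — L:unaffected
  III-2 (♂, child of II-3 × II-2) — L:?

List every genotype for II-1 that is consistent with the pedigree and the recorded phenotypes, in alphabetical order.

II-1 ∈ {X^LX^L, X^LX^l}

L/I-1 ? ·: X^LX^L|X^LX^l|X^lX^l
L/I-2 un ·: X^LY
L/II-1 ? I-1×I-2: X^LX^L|X^LX^l
L/II-2 ? I-1×I-2: X^LY|X^lY
L/II-3 un ·: X^LX^L|X^LX^l
L/III-1 un II-3×II-2: X^LY
L/III-2 ? II-3×II-2: X^LY|X^lY
⇒ L over [I-1,I-2,II-1,II-2,II-3,III-1,III-2]: 18 consistent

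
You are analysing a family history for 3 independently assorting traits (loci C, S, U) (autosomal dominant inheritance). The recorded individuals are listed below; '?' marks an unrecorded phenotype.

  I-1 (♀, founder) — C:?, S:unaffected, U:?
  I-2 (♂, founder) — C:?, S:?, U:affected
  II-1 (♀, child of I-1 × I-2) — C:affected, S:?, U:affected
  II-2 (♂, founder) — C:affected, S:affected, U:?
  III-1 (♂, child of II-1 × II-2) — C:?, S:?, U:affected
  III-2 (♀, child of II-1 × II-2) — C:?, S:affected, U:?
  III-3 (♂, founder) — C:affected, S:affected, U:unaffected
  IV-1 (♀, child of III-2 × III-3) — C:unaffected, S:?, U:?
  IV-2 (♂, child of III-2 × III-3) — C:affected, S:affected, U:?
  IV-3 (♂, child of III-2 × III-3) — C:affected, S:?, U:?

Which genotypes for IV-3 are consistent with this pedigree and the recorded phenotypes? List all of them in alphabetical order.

IV-3 ∈ {CC SS Uu, CC SS uu, CC Ss Uu, CC Ss uu, CC ss Uu, CC ss uu, Cc SS Uu, Cc SS uu, Cc Ss Uu, Cc Ss uu, Cc ss Uu, Cc ss uu}

C/I-1 ? ·: cc|Cc|CC
C/I-2 ? ·: cc|Cc|CC
C/II-1 aff I-1×I-2: Cc|CC
C/II-2 aff ·: Cc|CC
C/III-1 ? II-1×II-2: cc|Cc|CC
C/III-2 ? II-1×II-2: cc|Cc
C/III-3 aff ·: Cc
C/IV-1 un III-2×III-3: cc
C/IV-2 aff III-2×III-3: Cc|CC
C/IV-3 aff III-2×III-3: Cc|CC
⇒ C over [I-1,I-2,II-1,II-2,III-1,III-2,III-3,IV-1,IV-2,IV-3]: 193 consistent
S/I-1 un ·: ss
S/I-2 ? ·: ss|Ss|SS
S/II-1 ? I-1×I-2: ss|Ss
S/II-2 aff ·: Ss|SS
S/III-1 ? II-1×II-2: ss|Ss|SS
S/III-2 aff II-1×II-2: Ss|SS
S/III-3 aff ·: Ss|SS
S/IV-1 ? III-2×III-3: ss|Ss|SS
S/IV-2 aff III-2×III-3: Ss|SS
S/IV-3 ? III-2×III-3: ss|Ss|SS
⇒ S over [I-1,I-2,II-1,II-2,III-1,III-2,III-3,IV-1,IV-2,IV-3]: 506 consistent
U/I-1 ? ·: uu|Uu|UU
U/I-2 aff ·: Uu|UU
U/II-1 aff I-1×I-2: Uu|UU
U/II-2 ? ·: uu|Uu|UU
U/III-1 aff II-1×II-2: Uu|UU
U/III-2 ? II-1×II-2: uu|Uu|UU
U/III-3 un ·: uu
U/IV-1 ? III-2×III-3: uu|Uu
U/IV-2 ? III-2×III-3: uu|Uu
U/IV-3 ? III-2×III-3: uu|Uu
⇒ U over [I-1,I-2,II-1,II-2,III-1,III-2,III-3,IV-1,IV-2,IV-3]: 343 consistent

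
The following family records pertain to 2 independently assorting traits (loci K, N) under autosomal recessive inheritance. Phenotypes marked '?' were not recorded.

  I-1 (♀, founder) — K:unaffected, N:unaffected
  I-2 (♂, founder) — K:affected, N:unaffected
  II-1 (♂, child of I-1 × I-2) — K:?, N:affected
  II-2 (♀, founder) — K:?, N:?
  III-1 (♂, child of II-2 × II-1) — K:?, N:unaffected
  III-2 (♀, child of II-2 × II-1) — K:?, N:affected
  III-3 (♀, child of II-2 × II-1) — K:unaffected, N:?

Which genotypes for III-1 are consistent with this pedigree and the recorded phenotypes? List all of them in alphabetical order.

III-1 ∈ {KK Nn, Kk Nn, kk Nn}

K/I-1 un ·: KK|Kk
K/I-2 aff ·: kk
K/II-1 ? I-1×I-2: Kk|kk
K/II-2 ? ·: KK|Kk|kk
K/III-1 ? II-2×II-1: KK|Kk|kk
K/III-2 ? II-2×II-1: KK|Kk|kk
K/III-3 un II-2×II-1: KK|Kk
⇒ K over [I-1,I-2,II-1,II-2,III-1,III-2,III-3]: 65 consistent
N/I-1 un ·: Nn
N/I-2 un ·: Nn
N/II-1 aff I-1×I-2: nn
N/II-2 ? ·: Nn
N/III-1 un II-2×II-1: Nn
N/III-2 aff II-2×II-1: nn
N/III-3 ? II-2×II-1: Nn|nn
⇒ N over [I-1,I-2,II-1,II-2,III-1,III-2,III-3]: 2 consistent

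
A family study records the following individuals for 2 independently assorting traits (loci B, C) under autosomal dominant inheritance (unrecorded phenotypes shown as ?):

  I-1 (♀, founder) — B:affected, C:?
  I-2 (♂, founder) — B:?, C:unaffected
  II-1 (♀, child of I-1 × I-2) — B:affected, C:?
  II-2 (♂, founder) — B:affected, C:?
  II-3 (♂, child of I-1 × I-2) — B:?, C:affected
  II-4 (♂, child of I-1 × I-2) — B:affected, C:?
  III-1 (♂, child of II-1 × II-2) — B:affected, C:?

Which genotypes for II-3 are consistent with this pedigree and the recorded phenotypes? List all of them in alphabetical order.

B/I-1 aff ·: Bb|BB
B/I-2 ? ·: bb|Bb|BB
B/II-1 aff I-1×I-2: Bb|BB
B/II-2 aff ·: Bb|BB
B/II-3 ? I-1×I-2: bb|Bb|BB
B/II-4 aff I-1×I-2: Bb|BB
B/III-1 aff II-1×II-2: Bb|BB
⇒ B over [I-1,I-2,II-1,II-2,II-3,II-4,III-1]: 113 consistent
C/I-1 ? ·: Cc|CC
C/I-2 un ·: cc
C/II-1 ? I-1×I-2: cc|Cc
C/II-2 ? ·: cc|Cc|CC
C/II-3 aff I-1×I-2: Cc
C/II-4 ? I-1×I-2: cc|Cc
C/III-1 ? II-1×II-2: cc|Cc|CC
⇒ C over [I-1,I-2,II-1,II-2,II-3,II-4,III-1]: 29 consistent

II-3 ∈ {BB Cc, Bb Cc, bb Cc}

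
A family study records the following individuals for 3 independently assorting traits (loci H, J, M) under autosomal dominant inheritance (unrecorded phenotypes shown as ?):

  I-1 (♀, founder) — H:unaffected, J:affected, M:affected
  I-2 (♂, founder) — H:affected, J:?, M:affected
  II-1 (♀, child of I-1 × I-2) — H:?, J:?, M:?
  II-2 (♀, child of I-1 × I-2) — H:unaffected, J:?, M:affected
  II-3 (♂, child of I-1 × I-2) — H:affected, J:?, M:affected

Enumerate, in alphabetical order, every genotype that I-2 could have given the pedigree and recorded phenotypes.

H/I-1 un ·: hh
H/I-2 aff ·: Hh
H/II-1 ? I-1×I-2: hh|Hh
H/II-2 un I-1×I-2: hh
H/II-3 aff I-1×I-2: Hh
⇒ H over [I-1,I-2,II-1,II-2,II-3]: 2 consistent
J/I-1 aff ·: Jj|JJ
J/I-2 ? ·: jj|Jj|JJ
J/II-1 ? I-1×I-2: jj|Jj|JJ
J/II-2 ? I-1×I-2: jj|Jj|JJ
J/II-3 ? I-1×I-2: jj|Jj|JJ
⇒ J over [I-1,I-2,II-1,II-2,II-3]: 53 consistent
M/I-1 aff ·: Mm|MM
M/I-2 aff ·: Mm|MM
M/II-1 ? I-1×I-2: mm|Mm|MM
M/II-2 aff I-1×I-2: Mm|MM
M/II-3 aff I-1×I-2: Mm|MM
⇒ M over [I-1,I-2,II-1,II-2,II-3]: 29 consistent

I-2 ∈ {Hh JJ MM, Hh JJ Mm, Hh Jj MM, Hh Jj Mm, Hh jj MM, Hh jj Mm}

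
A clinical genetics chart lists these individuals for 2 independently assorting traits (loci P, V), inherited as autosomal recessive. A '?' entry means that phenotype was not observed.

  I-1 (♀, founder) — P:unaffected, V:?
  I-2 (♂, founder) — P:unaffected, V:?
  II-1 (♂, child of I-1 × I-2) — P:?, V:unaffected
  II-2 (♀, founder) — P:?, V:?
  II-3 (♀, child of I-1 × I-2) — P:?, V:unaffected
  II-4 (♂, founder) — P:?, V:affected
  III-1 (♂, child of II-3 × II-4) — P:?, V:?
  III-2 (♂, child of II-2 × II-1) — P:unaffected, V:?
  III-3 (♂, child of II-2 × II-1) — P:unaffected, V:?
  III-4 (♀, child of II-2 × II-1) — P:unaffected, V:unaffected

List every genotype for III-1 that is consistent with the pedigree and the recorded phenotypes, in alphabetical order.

P/I-1 un ·: PP|Pp
P/I-2 un ·: PP|Pp
P/II-1 ? I-1×I-2: PP|Pp|pp
P/II-2 ? ·: PP|Pp|pp
P/II-3 ? I-1×I-2: PP|Pp|pp
P/II-4 ? ·: PP|Pp|pp
P/III-1 ? II-3×II-4: PP|Pp|pp
P/III-2 un II-2×II-1: PP|Pp
P/III-3 un II-2×II-1: PP|Pp
P/III-4 un II-2×II-1: PP|Pp
⇒ P over [I-1,I-2,II-1,II-2,II-3,II-4,III-1,III-2,III-3,III-4]: 1069 consistent
V/I-1 ? ·: VV|Vv|vv
V/I-2 ? ·: VV|Vv|vv
V/II-1 un I-1×I-2: VV|Vv
V/II-2 ? ·: VV|Vv|vv
V/II-3 un I-1×I-2: VV|Vv
V/II-4 aff ·: vv
V/III-1 ? II-3×II-4: Vv|vv
V/III-2 ? II-2×II-1: VV|Vv|vv
V/III-3 ? II-2×II-1: VV|Vv|vv
V/III-4 un II-2×II-1: VV|Vv
⇒ V over [I-1,I-2,II-1,II-2,II-3,II-4,III-1,III-2,III-3,III-4]: 610 consistent

III-1 ∈ {PP Vv, PP vv, Pp Vv, Pp vv, pp Vv, pp vv}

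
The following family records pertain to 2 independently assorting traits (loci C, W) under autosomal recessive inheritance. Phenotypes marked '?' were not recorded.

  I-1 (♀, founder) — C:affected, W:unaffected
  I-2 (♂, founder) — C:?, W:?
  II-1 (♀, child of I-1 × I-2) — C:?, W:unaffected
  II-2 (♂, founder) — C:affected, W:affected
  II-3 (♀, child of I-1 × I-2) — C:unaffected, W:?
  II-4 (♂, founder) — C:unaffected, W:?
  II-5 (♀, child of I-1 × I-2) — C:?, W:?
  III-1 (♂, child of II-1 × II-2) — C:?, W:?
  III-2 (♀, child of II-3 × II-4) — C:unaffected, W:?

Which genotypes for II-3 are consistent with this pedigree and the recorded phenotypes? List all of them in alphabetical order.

II-3 ∈ {Cc WW, Cc Ww, Cc ww}

C/I-1 aff ·: cc
C/I-2 ? ·: CC|Cc
C/II-1 ? I-1×I-2: Cc|cc
C/II-2 aff ·: cc
C/II-3 un I-1×I-2: Cc
C/II-4 un ·: CC|Cc
C/II-5 ? I-1×I-2: Cc|cc
C/III-1 ? II-1×II-2: Cc|cc
C/III-2 un II-3×II-4: CC|Cc
⇒ C over [I-1,I-2,II-1,II-2,II-3,II-4,II-5,III-1,III-2]: 32 consistent
W/I-1 un ·: WW|Ww
W/I-2 ? ·: WW|Ww|ww
W/II-1 un I-1×I-2: WW|Ww
W/II-2 aff ·: ww
W/II-3 ? I-1×I-2: WW|Ww|ww
W/II-4 ? ·: WW|Ww|ww
W/II-5 ? I-1×I-2: WW|Ww|ww
W/III-1 ? II-1×II-2: Ww|ww
W/III-2 ? II-3×II-4: WW|Ww|ww
⇒ W over [I-1,I-2,II-1,II-2,II-3,II-4,II-5,III-1,III-2]: 329 consistent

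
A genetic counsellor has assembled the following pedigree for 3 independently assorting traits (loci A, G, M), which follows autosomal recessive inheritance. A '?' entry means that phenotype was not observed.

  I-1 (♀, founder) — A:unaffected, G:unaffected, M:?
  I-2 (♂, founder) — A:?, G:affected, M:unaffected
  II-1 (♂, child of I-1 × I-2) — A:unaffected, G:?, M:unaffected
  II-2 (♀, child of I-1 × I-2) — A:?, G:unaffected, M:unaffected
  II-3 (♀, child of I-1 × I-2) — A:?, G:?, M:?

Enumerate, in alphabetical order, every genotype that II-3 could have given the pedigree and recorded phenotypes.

II-3 ∈ {AA Gg MM, AA Gg Mm, AA Gg mm, AA gg MM, AA gg Mm, AA gg mm, Aa Gg MM, Aa Gg Mm, Aa Gg mm, Aa gg MM, Aa gg Mm, Aa gg mm, aa Gg MM, aa Gg Mm, aa Gg mm, aa gg MM, aa gg Mm, aa gg mm}

A/I-1 un ·: AA|Aa
A/I-2 ? ·: AA|Aa|aa
A/II-1 un I-1×I-2: AA|Aa
A/II-2 ? I-1×I-2: AA|Aa|aa
A/II-3 ? I-1×I-2: AA|Aa|aa
⇒ A over [I-1,I-2,II-1,II-2,II-3]: 40 consistent
G/I-1 un ·: GG|Gg
G/I-2 aff ·: gg
G/II-1 ? I-1×I-2: Gg|gg
G/II-2 un I-1×I-2: Gg
G/II-3 ? I-1×I-2: Gg|gg
⇒ G over [I-1,I-2,II-1,II-2,II-3]: 5 consistent
M/I-1 ? ·: MM|Mm|mm
M/I-2 un ·: MM|Mm
M/II-1 un I-1×I-2: MM|Mm
M/II-2 un I-1×I-2: MM|Mm
M/II-3 ? I-1×I-2: MM|Mm|mm
⇒ M over [I-1,I-2,II-1,II-2,II-3]: 32 consistent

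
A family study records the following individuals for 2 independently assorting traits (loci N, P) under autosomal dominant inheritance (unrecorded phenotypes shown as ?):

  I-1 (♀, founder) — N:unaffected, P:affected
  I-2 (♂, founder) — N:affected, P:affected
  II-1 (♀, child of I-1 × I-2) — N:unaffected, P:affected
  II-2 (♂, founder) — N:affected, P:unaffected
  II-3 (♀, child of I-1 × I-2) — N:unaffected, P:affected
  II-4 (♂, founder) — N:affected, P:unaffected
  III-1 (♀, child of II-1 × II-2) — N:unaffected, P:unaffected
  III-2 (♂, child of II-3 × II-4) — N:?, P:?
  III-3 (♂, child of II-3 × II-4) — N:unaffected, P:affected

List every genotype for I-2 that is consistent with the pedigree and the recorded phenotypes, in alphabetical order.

I-2 ∈ {Nn PP, Nn Pp}

N/I-1 un ·: nn
N/I-2 aff ·: Nn
N/II-1 un I-1×I-2: nn
N/II-2 aff ·: Nn
N/II-3 un I-1×I-2: nn
N/II-4 aff ·: Nn
N/III-1 un II-1×II-2: nn
N/III-2 ? II-3×II-4: nn|Nn
N/III-3 un II-3×II-4: nn
⇒ N over [I-1,I-2,II-1,II-2,II-3,II-4,III-1,III-2,III-3]: 2 consistent
P/I-1 aff ·: Pp|PP
P/I-2 aff ·: Pp|PP
P/II-1 aff I-1×I-2: Pp
P/II-2 un ·: pp
P/II-3 aff I-1×I-2: Pp|PP
P/II-4 un ·: pp
P/III-1 un II-1×II-2: pp
P/III-2 ? II-3×II-4: pp|Pp
P/III-3 aff II-3×II-4: Pp
⇒ P over [I-1,I-2,II-1,II-2,II-3,II-4,III-1,III-2,III-3]: 9 consistent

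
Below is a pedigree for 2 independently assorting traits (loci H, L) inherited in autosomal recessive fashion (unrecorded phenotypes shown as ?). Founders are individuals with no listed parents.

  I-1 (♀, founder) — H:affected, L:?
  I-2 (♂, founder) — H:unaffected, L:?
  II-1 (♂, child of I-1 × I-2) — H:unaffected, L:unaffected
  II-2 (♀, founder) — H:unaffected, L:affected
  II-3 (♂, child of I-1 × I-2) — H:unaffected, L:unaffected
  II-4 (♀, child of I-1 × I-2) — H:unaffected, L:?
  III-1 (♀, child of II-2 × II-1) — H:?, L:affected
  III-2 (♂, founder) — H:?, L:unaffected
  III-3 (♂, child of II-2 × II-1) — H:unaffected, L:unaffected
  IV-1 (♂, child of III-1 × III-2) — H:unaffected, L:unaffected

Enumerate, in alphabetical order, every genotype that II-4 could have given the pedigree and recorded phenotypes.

H/I-1 aff ·: hh
H/I-2 un ·: HH|Hh
H/II-1 un I-1×I-2: Hh
H/II-2 un ·: HH|Hh
H/II-3 un I-1×I-2: Hh
H/II-4 un I-1×I-2: Hh
H/III-1 ? II-2×II-1: HH|Hh|hh
H/III-2 ? ·: HH|Hh|hh
H/III-3 un II-2×II-1: HH|Hh
H/IV-1 un III-1×III-2: HH|Hh
⇒ H over [I-1,I-2,II-1,II-2,II-3,II-4,III-1,III-2,III-3,IV-1]: 80 consistent
L/I-1 ? ·: LL|Ll|ll
L/I-2 ? ·: LL|Ll|ll
L/II-1 un I-1×I-2: Ll
L/II-2 aff ·: ll
L/II-3 un I-1×I-2: LL|Ll
L/II-4 ? I-1×I-2: LL|Ll|ll
L/III-1 aff II-2×II-1: ll
L/III-2 un ·: LL|Ll
L/III-3 un II-2×II-1: Ll
L/IV-1 un III-1×III-2: Ll
⇒ L over [I-1,I-2,II-1,II-2,II-3,II-4,III-1,III-2,III-3,IV-1]: 40 consistent

II-4 ∈ {Hh LL, Hh Ll, Hh ll}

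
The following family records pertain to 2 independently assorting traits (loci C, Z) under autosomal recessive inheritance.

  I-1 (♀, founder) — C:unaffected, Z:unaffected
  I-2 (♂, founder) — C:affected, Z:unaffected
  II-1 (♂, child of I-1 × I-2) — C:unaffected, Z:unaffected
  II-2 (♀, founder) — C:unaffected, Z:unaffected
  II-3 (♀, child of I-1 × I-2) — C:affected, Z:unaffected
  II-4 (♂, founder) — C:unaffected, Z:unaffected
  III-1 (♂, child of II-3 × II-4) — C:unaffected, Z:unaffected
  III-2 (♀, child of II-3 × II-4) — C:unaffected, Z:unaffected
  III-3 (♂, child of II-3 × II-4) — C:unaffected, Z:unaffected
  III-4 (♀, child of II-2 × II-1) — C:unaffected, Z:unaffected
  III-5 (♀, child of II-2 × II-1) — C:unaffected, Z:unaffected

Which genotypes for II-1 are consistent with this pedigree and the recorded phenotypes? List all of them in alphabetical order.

II-1 ∈ {Cc ZZ, Cc Zz}

C/I-1 un ·: Cc
C/I-2 aff ·: cc
C/II-1 un I-1×I-2: Cc
C/II-2 un ·: CC|Cc
C/II-3 aff I-1×I-2: cc
C/II-4 un ·: CC|Cc
C/III-1 un II-3×II-4: Cc
C/III-2 un II-3×II-4: Cc
C/III-3 un II-3×II-4: Cc
C/III-4 un II-2×II-1: CC|Cc
C/III-5 un II-2×II-1: CC|Cc
⇒ C over [I-1,I-2,II-1,II-2,II-3,II-4,III-1,III-2,III-3,III-4,III-5]: 16 consistent
Z/I-1 un ·: ZZ|Zz
Z/I-2 un ·: ZZ|Zz
Z/II-1 un I-1×I-2: ZZ|Zz
Z/II-2 un ·: ZZ|Zz
Z/II-3 un I-1×I-2: ZZ|Zz
Z/II-4 un ·: ZZ|Zz
Z/III-1 un II-3×II-4: ZZ|Zz
Z/III-2 un II-3×II-4: ZZ|Zz
Z/III-3 un II-3×II-4: ZZ|Zz
Z/III-4 un II-2×II-1: ZZ|Zz
Z/III-5 un II-2×II-1: ZZ|Zz
⇒ Z over [I-1,I-2,II-1,II-2,II-3,II-4,III-1,III-2,III-3,III-4,III-5]: 1020 consistent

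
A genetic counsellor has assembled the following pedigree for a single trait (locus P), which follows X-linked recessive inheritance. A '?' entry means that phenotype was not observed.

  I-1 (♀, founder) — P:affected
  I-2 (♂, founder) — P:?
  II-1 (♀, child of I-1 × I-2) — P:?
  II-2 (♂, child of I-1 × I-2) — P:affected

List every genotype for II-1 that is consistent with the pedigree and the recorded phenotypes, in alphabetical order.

II-1 ∈ {X^PX^p, X^pX^p}

P/I-1 aff ·: X^pX^p
P/I-2 ? ·: X^PY|X^pY
P/II-1 ? I-1×I-2: X^PX^p|X^pX^p
P/II-2 aff I-1×I-2: X^pY
⇒ P over [I-1,I-2,II-1,II-2]: 2 consistent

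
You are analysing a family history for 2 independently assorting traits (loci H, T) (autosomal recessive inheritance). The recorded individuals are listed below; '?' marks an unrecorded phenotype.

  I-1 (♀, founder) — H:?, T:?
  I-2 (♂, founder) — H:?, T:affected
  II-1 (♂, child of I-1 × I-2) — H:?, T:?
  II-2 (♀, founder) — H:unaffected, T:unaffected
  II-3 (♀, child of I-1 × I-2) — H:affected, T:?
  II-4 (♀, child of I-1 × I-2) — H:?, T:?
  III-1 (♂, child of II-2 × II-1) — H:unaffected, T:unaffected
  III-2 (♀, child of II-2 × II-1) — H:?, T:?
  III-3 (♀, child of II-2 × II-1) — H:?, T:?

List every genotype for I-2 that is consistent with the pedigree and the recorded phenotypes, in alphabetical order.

H/I-1 ? ·: Hh|hh
H/I-2 ? ·: Hh|hh
H/II-1 ? I-1×I-2: HH|Hh|hh
H/II-2 un ·: HH|Hh
H/II-3 aff I-1×I-2: hh
H/II-4 ? I-1×I-2: HH|Hh|hh
H/III-1 un II-2×II-1: HH|Hh
H/III-2 ? II-2×II-1: HH|Hh|hh
H/III-3 ? II-2×II-1: HH|Hh|hh
⇒ H over [I-1,I-2,II-1,II-2,II-3,II-4,III-1,III-2,III-3]: 249 consistent
T/I-1 ? ·: TT|Tt|tt
T/I-2 aff ·: tt
T/II-1 ? I-1×I-2: Tt|tt
T/II-2 un ·: TT|Tt
T/II-3 ? I-1×I-2: Tt|tt
T/II-4 ? I-1×I-2: Tt|tt
T/III-1 un II-2×II-1: TT|Tt
T/III-2 ? II-2×II-1: TT|Tt|tt
T/III-3 ? II-2×II-1: TT|Tt|tt
⇒ T over [I-1,I-2,II-1,II-2,II-3,II-4,III-1,III-2,III-3]: 155 consistent

I-2 ∈ {Hh tt, hh tt}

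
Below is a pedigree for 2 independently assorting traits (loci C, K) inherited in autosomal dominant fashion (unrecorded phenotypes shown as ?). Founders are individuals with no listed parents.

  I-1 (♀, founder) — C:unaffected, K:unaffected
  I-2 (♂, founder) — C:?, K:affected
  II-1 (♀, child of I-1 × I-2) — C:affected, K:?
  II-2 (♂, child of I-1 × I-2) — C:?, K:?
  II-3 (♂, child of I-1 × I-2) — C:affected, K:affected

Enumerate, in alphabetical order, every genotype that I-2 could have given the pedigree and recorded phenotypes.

C/I-1 un ·: cc
C/I-2 ? ·: Cc|CC
C/II-1 aff I-1×I-2: Cc
C/II-2 ? I-1×I-2: cc|Cc
C/II-3 aff I-1×I-2: Cc
⇒ C over [I-1,I-2,II-1,II-2,II-3]: 3 consistent
K/I-1 un ·: kk
K/I-2 aff ·: Kk|KK
K/II-1 ? I-1×I-2: kk|Kk
K/II-2 ? I-1×I-2: kk|Kk
K/II-3 aff I-1×I-2: Kk
⇒ K over [I-1,I-2,II-1,II-2,II-3]: 5 consistent

I-2 ∈ {CC KK, CC Kk, Cc KK, Cc Kk}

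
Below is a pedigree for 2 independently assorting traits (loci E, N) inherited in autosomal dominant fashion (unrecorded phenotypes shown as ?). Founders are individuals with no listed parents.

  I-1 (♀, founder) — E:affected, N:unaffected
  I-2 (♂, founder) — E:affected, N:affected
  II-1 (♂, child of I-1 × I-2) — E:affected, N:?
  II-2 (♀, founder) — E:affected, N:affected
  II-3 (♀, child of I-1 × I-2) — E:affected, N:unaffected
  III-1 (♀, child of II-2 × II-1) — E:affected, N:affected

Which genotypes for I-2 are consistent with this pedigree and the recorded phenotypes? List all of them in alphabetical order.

I-2 ∈ {EE Nn, Ee Nn}

E/I-1 aff ·: Ee|EE
E/I-2 aff ·: Ee|EE
E/II-1 aff I-1×I-2: Ee|EE
E/II-2 aff ·: Ee|EE
E/II-3 aff I-1×I-2: Ee|EE
E/III-1 aff II-2×II-1: Ee|EE
⇒ E over [I-1,I-2,II-1,II-2,II-3,III-1]: 45 consistent
N/I-1 un ·: nn
N/I-2 aff ·: Nn
N/II-1 ? I-1×I-2: nn|Nn
N/II-2 aff ·: Nn|NN
N/II-3 un I-1×I-2: nn
N/III-1 aff II-2×II-1: Nn|NN
⇒ N over [I-1,I-2,II-1,II-2,II-3,III-1]: 6 consistent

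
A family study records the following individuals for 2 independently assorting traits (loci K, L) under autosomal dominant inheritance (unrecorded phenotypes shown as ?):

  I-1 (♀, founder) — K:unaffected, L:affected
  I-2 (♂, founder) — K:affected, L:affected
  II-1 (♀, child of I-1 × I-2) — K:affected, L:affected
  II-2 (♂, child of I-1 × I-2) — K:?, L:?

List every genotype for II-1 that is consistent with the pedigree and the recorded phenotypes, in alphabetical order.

II-1 ∈ {Kk LL, Kk Ll}

K/I-1 un ·: kk
K/I-2 aff ·: Kk|KK
K/II-1 aff I-1×I-2: Kk
K/II-2 ? I-1×I-2: kk|Kk
⇒ K over [I-1,I-2,II-1,II-2]: 3 consistent
L/I-1 aff ·: Ll|LL
L/I-2 aff ·: Ll|LL
L/II-1 aff I-1×I-2: Ll|LL
L/II-2 ? I-1×I-2: ll|Ll|LL
⇒ L over [I-1,I-2,II-1,II-2]: 15 consistent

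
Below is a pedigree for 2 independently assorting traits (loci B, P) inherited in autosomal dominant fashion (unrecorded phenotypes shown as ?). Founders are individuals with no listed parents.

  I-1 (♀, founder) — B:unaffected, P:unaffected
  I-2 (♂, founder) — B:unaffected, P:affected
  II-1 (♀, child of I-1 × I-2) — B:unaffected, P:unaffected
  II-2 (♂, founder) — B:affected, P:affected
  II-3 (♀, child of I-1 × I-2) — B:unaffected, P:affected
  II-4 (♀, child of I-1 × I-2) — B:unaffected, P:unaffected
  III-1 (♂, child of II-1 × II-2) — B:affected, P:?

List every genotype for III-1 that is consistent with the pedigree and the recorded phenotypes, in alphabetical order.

III-1 ∈ {Bb Pp, Bb pp}

B/I-1 un ·: bb
B/I-2 un ·: bb
B/II-1 un I-1×I-2: bb
B/II-2 aff ·: Bb|BB
B/II-3 un I-1×I-2: bb
B/II-4 un I-1×I-2: bb
B/III-1 aff II-1×II-2: Bb
⇒ B over [I-1,I-2,II-1,II-2,II-3,II-4,III-1]: 2 consistent
P/I-1 un ·: pp
P/I-2 aff ·: Pp
P/II-1 un I-1×I-2: pp
P/II-2 aff ·: Pp|PP
P/II-3 aff I-1×I-2: Pp
P/II-4 un I-1×I-2: pp
P/III-1 ? II-1×II-2: pp|Pp
⇒ P over [I-1,I-2,II-1,II-2,II-3,II-4,III-1]: 3 consistent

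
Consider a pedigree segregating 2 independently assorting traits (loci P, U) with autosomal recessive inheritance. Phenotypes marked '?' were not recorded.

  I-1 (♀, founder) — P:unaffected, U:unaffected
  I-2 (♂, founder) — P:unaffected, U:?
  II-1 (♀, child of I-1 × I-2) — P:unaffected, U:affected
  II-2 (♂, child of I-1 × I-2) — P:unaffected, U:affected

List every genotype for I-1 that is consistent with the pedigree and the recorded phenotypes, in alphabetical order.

I-1 ∈ {PP Uu, Pp Uu}

P/I-1 un ·: PP|Pp
P/I-2 un ·: PP|Pp
P/II-1 un I-1×I-2: PP|Pp
P/II-2 un I-1×I-2: PP|Pp
⇒ P over [I-1,I-2,II-1,II-2]: 13 consistent
U/I-1 un ·: Uu
U/I-2 ? ·: Uu|uu
U/II-1 aff I-1×I-2: uu
U/II-2 aff I-1×I-2: uu
⇒ U over [I-1,I-2,II-1,II-2]: 2 consistent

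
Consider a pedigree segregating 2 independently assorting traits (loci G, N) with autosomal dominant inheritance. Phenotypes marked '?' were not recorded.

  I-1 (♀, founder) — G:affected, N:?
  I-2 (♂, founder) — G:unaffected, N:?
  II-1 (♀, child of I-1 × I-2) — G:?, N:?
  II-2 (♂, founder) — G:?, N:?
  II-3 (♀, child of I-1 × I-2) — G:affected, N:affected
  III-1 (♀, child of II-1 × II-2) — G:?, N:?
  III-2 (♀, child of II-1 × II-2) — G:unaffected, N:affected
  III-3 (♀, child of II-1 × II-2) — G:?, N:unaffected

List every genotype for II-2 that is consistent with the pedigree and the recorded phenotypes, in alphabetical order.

II-2 ∈ {Gg Nn, Gg nn, gg Nn, gg nn}

G/I-1 aff ·: Gg|GG
G/I-2 un ·: gg
G/II-1 ? I-1×I-2: gg|Gg
G/II-2 ? ·: gg|Gg
G/II-3 aff I-1×I-2: Gg
G/III-1 ? II-1×II-2: gg|Gg|GG
G/III-2 un II-1×II-2: gg
G/III-3 ? II-1×II-2: gg|Gg|GG
⇒ G over [I-1,I-2,II-1,II-2,II-3,III-1,III-2,III-3]: 31 consistent
N/I-1 ? ·: nn|Nn|NN
N/I-2 ? ·: nn|Nn|NN
N/II-1 ? I-1×I-2: nn|Nn
N/II-2 ? ·: nn|Nn
N/II-3 aff I-1×I-2: Nn|NN
N/III-1 ? II-1×II-2: nn|Nn|NN
N/III-2 aff II-1×II-2: Nn|NN
N/III-3 un II-1×II-2: nn
⇒ N over [I-1,I-2,II-1,II-2,II-3,III-1,III-2,III-3]: 88 consistent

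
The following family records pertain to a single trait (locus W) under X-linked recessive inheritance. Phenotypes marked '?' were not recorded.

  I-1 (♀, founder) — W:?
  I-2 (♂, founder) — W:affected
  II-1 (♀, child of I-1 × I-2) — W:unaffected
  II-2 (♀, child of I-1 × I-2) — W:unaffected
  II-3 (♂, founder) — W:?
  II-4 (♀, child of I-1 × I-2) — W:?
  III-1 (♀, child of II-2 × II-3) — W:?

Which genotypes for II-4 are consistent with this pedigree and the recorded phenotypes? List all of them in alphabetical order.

II-4 ∈ {X^WX^w, X^wX^w}

W/I-1 ? ·: X^WX^W|X^WX^w
W/I-2 aff ·: X^wY
W/II-1 un I-1×I-2: X^WX^w
W/II-2 un I-1×I-2: X^WX^w
W/II-3 ? ·: X^WY|X^wY
W/II-4 ? I-1×I-2: X^WX^w|X^wX^w
W/III-1 ? II-2×II-3: X^WX^W|X^WX^w|X^wX^w
⇒ W over [I-1,I-2,II-1,II-2,II-3,II-4,III-1]: 12 consistent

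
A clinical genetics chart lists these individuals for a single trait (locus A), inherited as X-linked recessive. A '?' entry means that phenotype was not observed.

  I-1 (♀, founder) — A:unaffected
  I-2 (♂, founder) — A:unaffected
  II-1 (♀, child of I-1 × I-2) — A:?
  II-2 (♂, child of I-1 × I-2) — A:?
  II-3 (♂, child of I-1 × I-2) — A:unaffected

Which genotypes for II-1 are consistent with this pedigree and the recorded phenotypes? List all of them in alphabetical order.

A/I-1 un ·: X^AX^A|X^AX^a
A/I-2 un ·: X^AY
A/II-1 ? I-1×I-2: X^AX^A|X^AX^a
A/II-2 ? I-1×I-2: X^AY|X^aY
A/II-3 un I-1×I-2: X^AY
⇒ A over [I-1,I-2,II-1,II-2,II-3]: 5 consistent

II-1 ∈ {X^AX^A, X^AX^a}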